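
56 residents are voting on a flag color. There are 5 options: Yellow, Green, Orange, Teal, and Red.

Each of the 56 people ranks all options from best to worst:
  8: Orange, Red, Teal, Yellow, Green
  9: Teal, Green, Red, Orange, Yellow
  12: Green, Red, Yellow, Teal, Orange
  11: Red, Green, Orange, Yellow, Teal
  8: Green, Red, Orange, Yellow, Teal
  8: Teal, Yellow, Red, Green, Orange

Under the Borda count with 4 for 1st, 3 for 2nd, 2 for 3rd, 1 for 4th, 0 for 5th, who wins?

Yellow: 8×1 + 9×0 + 12×2 + 11×1 + 8×1 + 8×3 = 75
Green: 8×0 + 9×3 + 12×4 + 11×3 + 8×4 + 8×1 = 148
Orange: 8×4 + 9×1 + 12×0 + 11×2 + 8×2 + 8×0 = 79
Teal: 8×2 + 9×4 + 12×1 + 11×0 + 8×0 + 8×4 = 96
Red: 8×3 + 9×2 + 12×3 + 11×4 + 8×3 + 8×2 = 162

Red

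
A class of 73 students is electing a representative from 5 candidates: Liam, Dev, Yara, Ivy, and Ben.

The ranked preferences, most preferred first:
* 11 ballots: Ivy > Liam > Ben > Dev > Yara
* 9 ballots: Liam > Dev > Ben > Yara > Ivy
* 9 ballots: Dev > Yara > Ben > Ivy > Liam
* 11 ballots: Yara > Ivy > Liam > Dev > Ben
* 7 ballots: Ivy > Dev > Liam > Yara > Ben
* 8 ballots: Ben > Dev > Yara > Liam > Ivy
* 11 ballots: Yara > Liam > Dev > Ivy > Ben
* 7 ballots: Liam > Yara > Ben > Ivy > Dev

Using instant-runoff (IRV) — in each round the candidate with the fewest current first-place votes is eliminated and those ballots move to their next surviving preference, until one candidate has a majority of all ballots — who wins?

Dev

Round 1: Liam 16, Dev 9, Yara 22, Ivy 18, Ben 8. Ben eliminated.
Round 2: Liam 16, Dev 17, Yara 22, Ivy 18. Liam eliminated.
Round 3: Dev 26, Yara 29, Ivy 18. Ivy eliminated.
Round 4: Dev 44, Yara 29. Dev has a majority (≥37).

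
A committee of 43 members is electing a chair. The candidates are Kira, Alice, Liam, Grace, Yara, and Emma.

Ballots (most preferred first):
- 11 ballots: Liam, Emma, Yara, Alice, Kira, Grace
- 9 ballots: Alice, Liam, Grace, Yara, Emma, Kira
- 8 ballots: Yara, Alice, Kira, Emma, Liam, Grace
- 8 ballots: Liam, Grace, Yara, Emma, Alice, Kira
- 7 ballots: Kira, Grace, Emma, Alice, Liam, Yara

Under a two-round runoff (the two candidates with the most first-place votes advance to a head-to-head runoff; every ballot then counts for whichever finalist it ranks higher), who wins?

Round 1 first-place votes: Kira 7, Alice 9, Liam 19, Grace 0, Yara 8, Emma 0. Liam and Alice advance.
Runoff: Liam is ranked above Alice on 19 ballots, Alice above Liam on 24.

Alice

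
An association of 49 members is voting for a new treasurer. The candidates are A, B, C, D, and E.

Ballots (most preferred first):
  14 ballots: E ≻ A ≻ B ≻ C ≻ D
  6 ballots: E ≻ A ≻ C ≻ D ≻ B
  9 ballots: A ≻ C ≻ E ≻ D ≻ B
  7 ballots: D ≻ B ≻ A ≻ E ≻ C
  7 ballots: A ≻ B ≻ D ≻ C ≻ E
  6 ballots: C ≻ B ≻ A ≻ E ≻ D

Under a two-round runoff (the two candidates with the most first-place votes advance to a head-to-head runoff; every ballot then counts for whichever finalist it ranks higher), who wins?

Round 1 first-place votes: A 16, B 0, C 6, D 7, E 20. E and A advance.
Runoff: E is ranked above A on 20 ballots, A above E on 29.

A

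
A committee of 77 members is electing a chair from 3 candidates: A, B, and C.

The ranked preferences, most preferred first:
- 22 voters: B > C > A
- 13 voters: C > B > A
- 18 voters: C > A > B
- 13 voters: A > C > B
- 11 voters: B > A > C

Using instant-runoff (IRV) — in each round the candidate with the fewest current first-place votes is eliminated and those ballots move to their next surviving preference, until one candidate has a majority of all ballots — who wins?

C

Round 1: A 13, B 33, C 31. A eliminated.
Round 2: B 33, C 44. C has a majority (≥39).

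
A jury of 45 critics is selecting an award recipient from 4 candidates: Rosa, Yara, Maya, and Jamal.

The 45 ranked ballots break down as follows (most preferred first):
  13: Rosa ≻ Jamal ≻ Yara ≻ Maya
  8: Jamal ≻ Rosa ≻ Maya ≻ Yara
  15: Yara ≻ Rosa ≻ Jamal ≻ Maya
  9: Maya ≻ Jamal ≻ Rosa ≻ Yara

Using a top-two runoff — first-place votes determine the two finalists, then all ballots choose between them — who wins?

Rosa

Round 1 first-place votes: Rosa 13, Yara 15, Maya 9, Jamal 8. Yara and Rosa advance.
Runoff: Yara is ranked above Rosa on 15 ballots, Rosa above Yara on 30.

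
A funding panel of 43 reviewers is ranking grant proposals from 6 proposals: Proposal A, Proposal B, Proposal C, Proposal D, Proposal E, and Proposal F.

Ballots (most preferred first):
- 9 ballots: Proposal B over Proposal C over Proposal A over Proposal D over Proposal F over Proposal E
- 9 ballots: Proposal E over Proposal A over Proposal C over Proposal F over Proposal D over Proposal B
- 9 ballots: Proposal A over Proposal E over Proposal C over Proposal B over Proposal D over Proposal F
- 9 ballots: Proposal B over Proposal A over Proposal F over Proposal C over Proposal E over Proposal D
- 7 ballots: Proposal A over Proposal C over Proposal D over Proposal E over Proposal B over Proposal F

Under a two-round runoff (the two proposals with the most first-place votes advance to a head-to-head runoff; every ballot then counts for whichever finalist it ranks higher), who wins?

Proposal A

Round 1 first-place votes: Proposal A 16, Proposal B 18, Proposal C 0, Proposal D 0, Proposal E 9, Proposal F 0. Proposal B and Proposal A advance.
Runoff: Proposal B is ranked above Proposal A on 18 ballots, Proposal A above Proposal B on 25.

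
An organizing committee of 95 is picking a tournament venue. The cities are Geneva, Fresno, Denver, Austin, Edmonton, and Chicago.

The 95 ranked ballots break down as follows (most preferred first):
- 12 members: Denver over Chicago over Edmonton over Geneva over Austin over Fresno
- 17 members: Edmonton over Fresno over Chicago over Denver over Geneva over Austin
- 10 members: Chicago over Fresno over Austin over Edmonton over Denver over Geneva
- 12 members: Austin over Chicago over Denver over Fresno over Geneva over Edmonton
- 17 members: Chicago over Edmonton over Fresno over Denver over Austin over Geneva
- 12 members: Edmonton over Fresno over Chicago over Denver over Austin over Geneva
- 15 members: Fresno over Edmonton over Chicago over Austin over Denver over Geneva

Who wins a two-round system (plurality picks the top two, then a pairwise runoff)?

Round 1 first-place votes: Geneva 0, Fresno 15, Denver 12, Austin 12, Edmonton 29, Chicago 27. Edmonton and Chicago advance.
Runoff: Edmonton is ranked above Chicago on 44 ballots, Chicago above Edmonton on 51.

Chicago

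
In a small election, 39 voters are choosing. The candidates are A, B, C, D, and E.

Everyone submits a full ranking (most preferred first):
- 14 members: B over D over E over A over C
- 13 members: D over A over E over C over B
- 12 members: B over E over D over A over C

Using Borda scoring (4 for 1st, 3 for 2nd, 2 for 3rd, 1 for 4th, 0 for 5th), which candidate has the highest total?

A: 14×1 + 13×3 + 12×1 = 65
B: 14×4 + 13×0 + 12×4 = 104
C: 14×0 + 13×1 + 12×0 = 13
D: 14×3 + 13×4 + 12×2 = 118
E: 14×2 + 13×2 + 12×3 = 90

D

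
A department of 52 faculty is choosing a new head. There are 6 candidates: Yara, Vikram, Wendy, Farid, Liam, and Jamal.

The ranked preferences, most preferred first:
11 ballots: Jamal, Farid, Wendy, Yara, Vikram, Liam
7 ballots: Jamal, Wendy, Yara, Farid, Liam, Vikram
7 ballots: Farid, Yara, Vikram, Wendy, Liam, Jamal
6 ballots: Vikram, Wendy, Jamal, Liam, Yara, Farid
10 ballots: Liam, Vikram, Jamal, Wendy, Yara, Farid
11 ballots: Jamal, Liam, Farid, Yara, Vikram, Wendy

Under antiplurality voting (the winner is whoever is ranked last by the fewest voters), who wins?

Yara

Last-place votes: Yara 0, Vikram 7, Wendy 11, Farid 16, Liam 11, Jamal 7.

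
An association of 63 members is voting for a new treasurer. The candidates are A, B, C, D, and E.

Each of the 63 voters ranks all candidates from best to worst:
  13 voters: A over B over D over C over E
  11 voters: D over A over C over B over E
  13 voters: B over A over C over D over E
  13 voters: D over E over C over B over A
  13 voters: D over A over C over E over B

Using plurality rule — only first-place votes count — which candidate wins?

First-place votes: A 13, B 13, C 0, D 37, E 0.

D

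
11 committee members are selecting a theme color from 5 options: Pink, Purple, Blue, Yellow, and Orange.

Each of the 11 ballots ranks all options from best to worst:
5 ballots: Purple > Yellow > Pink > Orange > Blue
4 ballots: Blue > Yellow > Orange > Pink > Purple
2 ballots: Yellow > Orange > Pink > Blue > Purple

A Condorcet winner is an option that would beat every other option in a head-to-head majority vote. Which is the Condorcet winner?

Yellow vs Pink: 11–0
Yellow vs Purple: 6–5
Yellow vs Blue: 7–4
Yellow vs Orange: 11–0
Yellow beats every other option.

Yellow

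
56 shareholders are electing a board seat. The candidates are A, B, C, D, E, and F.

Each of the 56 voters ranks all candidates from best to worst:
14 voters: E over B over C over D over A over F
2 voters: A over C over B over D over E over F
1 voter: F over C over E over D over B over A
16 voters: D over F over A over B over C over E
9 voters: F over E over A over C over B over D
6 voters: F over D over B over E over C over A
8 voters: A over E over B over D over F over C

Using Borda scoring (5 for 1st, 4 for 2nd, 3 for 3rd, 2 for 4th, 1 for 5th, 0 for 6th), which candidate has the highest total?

E

A: 14×1 + 2×5 + 1×0 + 16×3 + 9×3 + 6×0 + 8×5 = 139
B: 14×4 + 2×3 + 1×1 + 16×2 + 9×1 + 6×3 + 8×3 = 146
C: 14×3 + 2×4 + 1×4 + 16×1 + 9×2 + 6×1 + 8×0 = 94
D: 14×2 + 2×2 + 1×2 + 16×5 + 9×0 + 6×4 + 8×2 = 154
E: 14×5 + 2×1 + 1×3 + 16×0 + 9×4 + 6×2 + 8×4 = 155
F: 14×0 + 2×0 + 1×5 + 16×4 + 9×5 + 6×5 + 8×1 = 152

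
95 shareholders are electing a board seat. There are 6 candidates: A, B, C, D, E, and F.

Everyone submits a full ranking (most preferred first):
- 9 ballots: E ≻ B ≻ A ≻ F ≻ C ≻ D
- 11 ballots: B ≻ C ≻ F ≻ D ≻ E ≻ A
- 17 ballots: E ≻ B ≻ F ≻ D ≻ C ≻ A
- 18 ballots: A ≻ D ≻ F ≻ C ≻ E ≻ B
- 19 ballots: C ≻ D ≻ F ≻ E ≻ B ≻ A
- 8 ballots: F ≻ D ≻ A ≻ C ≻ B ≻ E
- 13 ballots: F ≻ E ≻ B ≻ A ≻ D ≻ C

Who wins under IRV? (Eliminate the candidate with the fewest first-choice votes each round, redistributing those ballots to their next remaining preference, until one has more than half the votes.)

Round 1: A 18, B 11, C 19, D 0, E 26, F 21. D eliminated.
Round 2: A 18, B 11, C 19, E 26, F 21. B eliminated.
Round 3: A 18, C 30, E 26, F 21. A eliminated.
Round 4: C 30, E 26, F 39. E eliminated.
Round 5: C 30, F 65. F has a majority (≥48).

F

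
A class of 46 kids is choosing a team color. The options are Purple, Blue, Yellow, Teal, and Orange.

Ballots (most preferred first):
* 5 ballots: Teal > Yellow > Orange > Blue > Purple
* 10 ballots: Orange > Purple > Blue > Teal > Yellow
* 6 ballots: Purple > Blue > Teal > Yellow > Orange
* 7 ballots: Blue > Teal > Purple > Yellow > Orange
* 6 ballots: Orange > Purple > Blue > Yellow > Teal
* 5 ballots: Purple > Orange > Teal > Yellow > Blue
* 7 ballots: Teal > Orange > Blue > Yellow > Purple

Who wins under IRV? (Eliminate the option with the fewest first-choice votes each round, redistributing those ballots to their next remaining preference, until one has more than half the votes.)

Round 1: Purple 11, Blue 7, Yellow 0, Teal 12, Orange 16. Yellow eliminated.
Round 2: Purple 11, Blue 7, Teal 12, Orange 16. Blue eliminated.
Round 3: Purple 11, Teal 19, Orange 16. Purple eliminated.
Round 4: Teal 25, Orange 21. Teal has a majority (≥24).

Teal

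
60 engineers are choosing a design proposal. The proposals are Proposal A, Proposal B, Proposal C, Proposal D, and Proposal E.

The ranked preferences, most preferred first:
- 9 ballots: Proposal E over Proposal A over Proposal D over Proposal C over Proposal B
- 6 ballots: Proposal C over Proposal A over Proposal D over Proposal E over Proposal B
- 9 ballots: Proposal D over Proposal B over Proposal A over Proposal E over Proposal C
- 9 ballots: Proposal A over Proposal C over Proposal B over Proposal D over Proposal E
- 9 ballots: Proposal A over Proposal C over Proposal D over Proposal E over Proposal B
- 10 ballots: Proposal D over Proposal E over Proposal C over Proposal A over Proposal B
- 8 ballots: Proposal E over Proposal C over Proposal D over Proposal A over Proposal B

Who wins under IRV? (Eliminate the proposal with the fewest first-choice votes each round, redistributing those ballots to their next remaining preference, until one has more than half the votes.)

Proposal A

Round 1: Proposal A 18, Proposal B 0, Proposal C 6, Proposal D 19, Proposal E 17. Proposal B eliminated.
Round 2: Proposal A 18, Proposal C 6, Proposal D 19, Proposal E 17. Proposal C eliminated.
Round 3: Proposal A 24, Proposal D 19, Proposal E 17. Proposal E eliminated.
Round 4: Proposal A 33, Proposal D 27. Proposal A has a majority (≥31).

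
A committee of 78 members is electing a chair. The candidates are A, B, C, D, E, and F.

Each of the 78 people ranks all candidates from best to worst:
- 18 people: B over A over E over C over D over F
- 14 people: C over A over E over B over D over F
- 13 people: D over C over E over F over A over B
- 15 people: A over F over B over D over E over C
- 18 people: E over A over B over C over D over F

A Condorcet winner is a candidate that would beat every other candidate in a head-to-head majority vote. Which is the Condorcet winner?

A

A vs B: 60–18
A vs C: 51–27
A vs D: 65–13
A vs E: 47–31
A vs F: 65–13
A beats every other candidate.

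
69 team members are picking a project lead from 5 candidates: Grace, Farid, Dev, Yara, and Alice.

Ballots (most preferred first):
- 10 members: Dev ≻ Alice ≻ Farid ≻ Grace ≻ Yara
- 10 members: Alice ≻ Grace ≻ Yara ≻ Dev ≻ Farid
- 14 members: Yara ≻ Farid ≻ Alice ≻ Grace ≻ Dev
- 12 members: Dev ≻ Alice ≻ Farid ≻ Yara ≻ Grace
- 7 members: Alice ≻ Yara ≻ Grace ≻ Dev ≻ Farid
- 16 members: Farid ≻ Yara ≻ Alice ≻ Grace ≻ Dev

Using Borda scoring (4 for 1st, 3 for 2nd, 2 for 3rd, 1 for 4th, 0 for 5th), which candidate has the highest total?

Grace: 10×1 + 10×3 + 14×1 + 12×0 + 7×2 + 16×1 = 84
Farid: 10×2 + 10×0 + 14×3 + 12×2 + 7×0 + 16×4 = 150
Dev: 10×4 + 10×1 + 14×0 + 12×4 + 7×1 + 16×0 = 105
Yara: 10×0 + 10×2 + 14×4 + 12×1 + 7×3 + 16×3 = 157
Alice: 10×3 + 10×4 + 14×2 + 12×3 + 7×4 + 16×2 = 194

Alice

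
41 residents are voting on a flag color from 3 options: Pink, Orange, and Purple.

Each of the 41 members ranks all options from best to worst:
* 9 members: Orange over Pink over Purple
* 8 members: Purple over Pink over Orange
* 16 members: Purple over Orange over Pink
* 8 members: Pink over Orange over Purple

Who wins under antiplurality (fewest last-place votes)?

Last-place votes: Pink 16, Orange 8, Purple 17.

Orange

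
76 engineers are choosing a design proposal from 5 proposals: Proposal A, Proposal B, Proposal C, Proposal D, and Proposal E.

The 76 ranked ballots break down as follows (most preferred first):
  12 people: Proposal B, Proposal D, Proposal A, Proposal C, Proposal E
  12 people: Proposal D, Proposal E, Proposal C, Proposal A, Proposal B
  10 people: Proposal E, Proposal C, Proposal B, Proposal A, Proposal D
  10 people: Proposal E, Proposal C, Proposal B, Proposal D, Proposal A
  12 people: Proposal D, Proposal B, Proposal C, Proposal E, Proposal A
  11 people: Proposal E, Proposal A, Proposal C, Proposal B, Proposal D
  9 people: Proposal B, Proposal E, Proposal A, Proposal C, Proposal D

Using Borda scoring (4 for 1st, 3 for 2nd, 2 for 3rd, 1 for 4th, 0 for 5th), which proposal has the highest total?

Proposal A: 12×2 + 12×1 + 10×1 + 10×0 + 12×0 + 11×3 + 9×2 = 97
Proposal B: 12×4 + 12×0 + 10×2 + 10×2 + 12×3 + 11×1 + 9×4 = 171
Proposal C: 12×1 + 12×2 + 10×3 + 10×3 + 12×2 + 11×2 + 9×1 = 151
Proposal D: 12×3 + 12×4 + 10×0 + 10×1 + 12×4 + 11×0 + 9×0 = 142
Proposal E: 12×0 + 12×3 + 10×4 + 10×4 + 12×1 + 11×4 + 9×3 = 199

Proposal E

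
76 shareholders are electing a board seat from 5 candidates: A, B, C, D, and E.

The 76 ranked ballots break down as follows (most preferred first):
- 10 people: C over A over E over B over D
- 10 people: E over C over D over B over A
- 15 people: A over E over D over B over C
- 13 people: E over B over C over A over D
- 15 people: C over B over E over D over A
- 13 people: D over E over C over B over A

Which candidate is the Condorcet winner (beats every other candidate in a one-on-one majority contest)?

E vs A: 51–25
E vs B: 61–15
E vs C: 51–25
E vs D: 63–13
E beats every other candidate.

E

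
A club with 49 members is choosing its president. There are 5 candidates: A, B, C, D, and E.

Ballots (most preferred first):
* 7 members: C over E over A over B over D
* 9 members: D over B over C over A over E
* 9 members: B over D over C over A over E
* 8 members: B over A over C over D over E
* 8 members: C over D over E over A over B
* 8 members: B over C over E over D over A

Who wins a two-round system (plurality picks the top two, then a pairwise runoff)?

B

Round 1 first-place votes: A 0, B 25, C 15, D 9, E 0. B and C advance.
Runoff: B is ranked above C on 34 ballots, C above B on 15.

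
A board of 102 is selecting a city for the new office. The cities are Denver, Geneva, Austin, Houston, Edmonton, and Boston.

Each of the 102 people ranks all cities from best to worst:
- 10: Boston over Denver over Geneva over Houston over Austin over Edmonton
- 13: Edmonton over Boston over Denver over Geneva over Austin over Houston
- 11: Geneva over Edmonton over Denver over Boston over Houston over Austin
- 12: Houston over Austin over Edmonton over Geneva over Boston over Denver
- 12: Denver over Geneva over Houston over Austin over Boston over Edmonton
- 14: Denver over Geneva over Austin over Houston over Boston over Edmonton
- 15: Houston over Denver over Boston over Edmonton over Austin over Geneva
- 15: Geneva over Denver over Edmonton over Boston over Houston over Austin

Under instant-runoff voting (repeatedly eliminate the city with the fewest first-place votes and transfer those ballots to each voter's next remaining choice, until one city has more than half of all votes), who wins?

Round 1: Denver 26, Geneva 26, Austin 0, Houston 27, Edmonton 13, Boston 10. Austin eliminated.
Round 2: Denver 26, Geneva 26, Houston 27, Edmonton 13, Boston 10. Boston eliminated.
Round 3: Denver 36, Geneva 26, Houston 27, Edmonton 13. Edmonton eliminated.
Round 4: Denver 49, Geneva 26, Houston 27. Geneva eliminated.
Round 5: Denver 75, Houston 27. Denver has a majority (≥52).

Denver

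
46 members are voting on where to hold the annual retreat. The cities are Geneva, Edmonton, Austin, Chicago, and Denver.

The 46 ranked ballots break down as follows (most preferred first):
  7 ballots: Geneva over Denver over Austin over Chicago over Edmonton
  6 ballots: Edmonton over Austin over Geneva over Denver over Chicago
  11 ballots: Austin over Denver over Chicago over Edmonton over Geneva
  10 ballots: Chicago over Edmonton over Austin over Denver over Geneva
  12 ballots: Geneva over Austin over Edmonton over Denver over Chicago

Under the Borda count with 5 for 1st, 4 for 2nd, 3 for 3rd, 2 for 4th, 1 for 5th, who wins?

Austin

Geneva: 7×5 + 6×3 + 11×1 + 10×1 + 12×5 = 134
Edmonton: 7×1 + 6×5 + 11×2 + 10×4 + 12×3 = 135
Austin: 7×3 + 6×4 + 11×5 + 10×3 + 12×4 = 178
Chicago: 7×2 + 6×1 + 11×3 + 10×5 + 12×1 = 115
Denver: 7×4 + 6×2 + 11×4 + 10×2 + 12×2 = 128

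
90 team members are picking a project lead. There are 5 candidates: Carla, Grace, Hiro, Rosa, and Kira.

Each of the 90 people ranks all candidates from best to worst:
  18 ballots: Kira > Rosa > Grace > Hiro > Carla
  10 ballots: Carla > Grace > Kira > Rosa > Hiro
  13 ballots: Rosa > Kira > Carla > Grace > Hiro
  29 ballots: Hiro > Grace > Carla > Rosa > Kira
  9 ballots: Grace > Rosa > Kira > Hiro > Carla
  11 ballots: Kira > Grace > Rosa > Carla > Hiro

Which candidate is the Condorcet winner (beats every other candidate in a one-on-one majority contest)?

Grace

Grace vs Carla: 67–23
Grace vs Hiro: 61–29
Grace vs Rosa: 59–31
Grace vs Kira: 48–42
Grace beats every other candidate.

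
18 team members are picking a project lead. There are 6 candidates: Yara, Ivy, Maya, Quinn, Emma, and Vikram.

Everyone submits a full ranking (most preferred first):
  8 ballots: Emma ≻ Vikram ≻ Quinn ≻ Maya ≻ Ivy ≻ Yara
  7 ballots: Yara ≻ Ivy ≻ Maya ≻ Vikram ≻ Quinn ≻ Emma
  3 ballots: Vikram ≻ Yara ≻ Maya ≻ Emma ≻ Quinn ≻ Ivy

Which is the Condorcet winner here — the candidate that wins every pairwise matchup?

Vikram

Vikram vs Yara: 11–7
Vikram vs Ivy: 11–7
Vikram vs Maya: 11–7
Vikram vs Quinn: 18–0
Vikram vs Emma: 10–8
Vikram beats every other candidate.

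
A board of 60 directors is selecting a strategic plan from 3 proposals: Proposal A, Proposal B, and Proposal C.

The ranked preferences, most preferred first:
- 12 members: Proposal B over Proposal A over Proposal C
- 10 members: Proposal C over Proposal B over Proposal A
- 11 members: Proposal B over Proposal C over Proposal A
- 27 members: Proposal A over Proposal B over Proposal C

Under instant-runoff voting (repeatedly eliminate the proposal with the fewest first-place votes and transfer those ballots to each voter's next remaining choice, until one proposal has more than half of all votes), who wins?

Proposal B

Round 1: Proposal A 27, Proposal B 23, Proposal C 10. Proposal C eliminated.
Round 2: Proposal A 27, Proposal B 33. Proposal B has a majority (≥31).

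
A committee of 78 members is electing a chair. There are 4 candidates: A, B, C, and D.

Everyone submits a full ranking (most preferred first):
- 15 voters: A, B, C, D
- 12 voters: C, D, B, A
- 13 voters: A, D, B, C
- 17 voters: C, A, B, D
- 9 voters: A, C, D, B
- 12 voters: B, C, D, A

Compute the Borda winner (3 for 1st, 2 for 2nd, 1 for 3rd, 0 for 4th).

A: 15×3 + 12×0 + 13×3 + 17×2 + 9×3 + 12×0 = 145
B: 15×2 + 12×1 + 13×1 + 17×1 + 9×0 + 12×3 = 108
C: 15×1 + 12×3 + 13×0 + 17×3 + 9×2 + 12×2 = 144
D: 15×0 + 12×2 + 13×2 + 17×0 + 9×1 + 12×1 = 71

A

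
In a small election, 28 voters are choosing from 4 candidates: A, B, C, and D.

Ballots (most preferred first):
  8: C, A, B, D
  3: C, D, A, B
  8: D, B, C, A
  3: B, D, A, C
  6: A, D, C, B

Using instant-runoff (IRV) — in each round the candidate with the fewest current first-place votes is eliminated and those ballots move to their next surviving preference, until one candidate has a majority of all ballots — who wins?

Round 1: A 6, B 3, C 11, D 8. B eliminated.
Round 2: A 6, C 11, D 11. A eliminated.
Round 3: C 11, D 17. D has a majority (≥15).

D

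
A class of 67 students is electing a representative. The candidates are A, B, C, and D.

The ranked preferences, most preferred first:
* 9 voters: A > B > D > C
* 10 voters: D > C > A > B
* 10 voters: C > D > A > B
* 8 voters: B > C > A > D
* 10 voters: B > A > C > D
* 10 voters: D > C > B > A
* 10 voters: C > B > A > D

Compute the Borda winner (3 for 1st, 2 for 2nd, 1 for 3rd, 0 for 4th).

A: 9×3 + 10×1 + 10×1 + 8×1 + 10×2 + 10×0 + 10×1 = 85
B: 9×2 + 10×0 + 10×0 + 8×3 + 10×3 + 10×1 + 10×2 = 102
C: 9×0 + 10×2 + 10×3 + 8×2 + 10×1 + 10×2 + 10×3 = 126
D: 9×1 + 10×3 + 10×2 + 8×0 + 10×0 + 10×3 + 10×0 = 89

C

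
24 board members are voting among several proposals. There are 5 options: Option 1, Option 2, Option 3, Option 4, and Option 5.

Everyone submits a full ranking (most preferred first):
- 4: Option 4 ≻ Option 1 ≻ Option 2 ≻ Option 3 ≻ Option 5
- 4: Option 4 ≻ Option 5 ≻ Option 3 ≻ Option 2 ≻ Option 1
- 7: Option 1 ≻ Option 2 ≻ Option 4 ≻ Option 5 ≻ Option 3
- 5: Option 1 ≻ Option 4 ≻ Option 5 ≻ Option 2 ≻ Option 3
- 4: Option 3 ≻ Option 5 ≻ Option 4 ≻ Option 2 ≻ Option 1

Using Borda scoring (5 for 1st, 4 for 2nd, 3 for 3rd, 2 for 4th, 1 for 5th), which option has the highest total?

Option 4

Option 1: 4×4 + 4×1 + 7×5 + 5×5 + 4×1 = 84
Option 2: 4×3 + 4×2 + 7×4 + 5×2 + 4×2 = 66
Option 3: 4×2 + 4×3 + 7×1 + 5×1 + 4×5 = 52
Option 4: 4×5 + 4×5 + 7×3 + 5×4 + 4×3 = 93
Option 5: 4×1 + 4×4 + 7×2 + 5×3 + 4×4 = 65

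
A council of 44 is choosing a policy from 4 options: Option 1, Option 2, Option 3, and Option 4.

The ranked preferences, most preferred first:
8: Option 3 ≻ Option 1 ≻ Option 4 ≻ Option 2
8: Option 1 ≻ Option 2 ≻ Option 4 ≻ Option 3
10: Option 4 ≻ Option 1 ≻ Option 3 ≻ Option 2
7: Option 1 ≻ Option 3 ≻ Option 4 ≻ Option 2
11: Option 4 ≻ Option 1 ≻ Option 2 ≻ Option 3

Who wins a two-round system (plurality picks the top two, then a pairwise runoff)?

Round 1 first-place votes: Option 1 15, Option 2 0, Option 3 8, Option 4 21. Option 4 and Option 1 advance.
Runoff: Option 4 is ranked above Option 1 on 21 ballots, Option 1 above Option 4 on 23.

Option 1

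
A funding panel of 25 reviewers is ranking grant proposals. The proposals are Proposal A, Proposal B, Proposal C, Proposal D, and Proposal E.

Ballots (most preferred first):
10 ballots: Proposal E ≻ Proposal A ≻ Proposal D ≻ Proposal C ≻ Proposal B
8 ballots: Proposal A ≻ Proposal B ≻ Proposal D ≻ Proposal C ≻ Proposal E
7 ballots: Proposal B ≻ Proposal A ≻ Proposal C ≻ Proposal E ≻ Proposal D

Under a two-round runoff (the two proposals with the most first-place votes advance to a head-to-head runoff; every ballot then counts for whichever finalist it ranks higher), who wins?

Round 1 first-place votes: Proposal A 8, Proposal B 7, Proposal C 0, Proposal D 0, Proposal E 10. Proposal E and Proposal A advance.
Runoff: Proposal E is ranked above Proposal A on 10 ballots, Proposal A above Proposal E on 15.

Proposal A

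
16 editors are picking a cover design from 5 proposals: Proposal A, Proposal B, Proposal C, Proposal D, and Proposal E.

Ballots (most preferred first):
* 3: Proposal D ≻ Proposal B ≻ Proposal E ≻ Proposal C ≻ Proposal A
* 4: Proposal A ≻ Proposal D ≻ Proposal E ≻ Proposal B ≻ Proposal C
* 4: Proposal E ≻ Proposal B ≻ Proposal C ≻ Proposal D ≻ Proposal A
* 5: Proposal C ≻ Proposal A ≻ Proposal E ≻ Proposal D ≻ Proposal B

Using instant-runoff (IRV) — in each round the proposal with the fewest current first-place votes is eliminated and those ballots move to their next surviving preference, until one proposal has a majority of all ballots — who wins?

Proposal E

Round 1: Proposal A 4, Proposal B 0, Proposal C 5, Proposal D 3, Proposal E 4. Proposal B eliminated.
Round 2: Proposal A 4, Proposal C 5, Proposal D 3, Proposal E 4. Proposal D eliminated.
Round 3: Proposal A 4, Proposal C 5, Proposal E 7. Proposal A eliminated.
Round 4: Proposal C 5, Proposal E 11. Proposal E has a majority (≥9).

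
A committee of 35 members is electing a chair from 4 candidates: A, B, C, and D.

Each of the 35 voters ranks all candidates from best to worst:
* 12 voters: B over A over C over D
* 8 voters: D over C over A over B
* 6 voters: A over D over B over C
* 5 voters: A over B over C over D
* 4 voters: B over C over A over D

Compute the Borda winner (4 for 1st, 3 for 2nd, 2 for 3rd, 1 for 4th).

A

A: 12×3 + 8×2 + 6×4 + 5×4 + 4×2 = 104
B: 12×4 + 8×1 + 6×2 + 5×3 + 4×4 = 99
C: 12×2 + 8×3 + 6×1 + 5×2 + 4×3 = 76
D: 12×1 + 8×4 + 6×3 + 5×1 + 4×1 = 71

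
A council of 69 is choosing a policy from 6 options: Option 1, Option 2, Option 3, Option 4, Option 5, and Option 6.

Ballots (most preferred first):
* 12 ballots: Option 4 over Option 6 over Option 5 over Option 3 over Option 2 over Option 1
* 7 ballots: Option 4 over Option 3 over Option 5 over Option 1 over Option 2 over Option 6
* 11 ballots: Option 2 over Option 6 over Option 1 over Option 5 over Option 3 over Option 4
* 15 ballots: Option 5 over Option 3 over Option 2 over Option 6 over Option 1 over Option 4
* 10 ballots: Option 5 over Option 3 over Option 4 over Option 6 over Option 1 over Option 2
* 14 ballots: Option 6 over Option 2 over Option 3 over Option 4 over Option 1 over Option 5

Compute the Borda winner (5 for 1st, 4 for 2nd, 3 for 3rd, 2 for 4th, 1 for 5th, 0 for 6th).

Option 1: 12×0 + 7×2 + 11×3 + 15×1 + 10×1 + 14×1 = 86
Option 2: 12×1 + 7×1 + 11×5 + 15×3 + 10×0 + 14×4 = 175
Option 3: 12×2 + 7×4 + 11×1 + 15×4 + 10×4 + 14×3 = 205
Option 4: 12×5 + 7×5 + 11×0 + 15×0 + 10×3 + 14×2 = 153
Option 5: 12×3 + 7×3 + 11×2 + 15×5 + 10×5 + 14×0 = 204
Option 6: 12×4 + 7×0 + 11×4 + 15×2 + 10×2 + 14×5 = 212

Option 6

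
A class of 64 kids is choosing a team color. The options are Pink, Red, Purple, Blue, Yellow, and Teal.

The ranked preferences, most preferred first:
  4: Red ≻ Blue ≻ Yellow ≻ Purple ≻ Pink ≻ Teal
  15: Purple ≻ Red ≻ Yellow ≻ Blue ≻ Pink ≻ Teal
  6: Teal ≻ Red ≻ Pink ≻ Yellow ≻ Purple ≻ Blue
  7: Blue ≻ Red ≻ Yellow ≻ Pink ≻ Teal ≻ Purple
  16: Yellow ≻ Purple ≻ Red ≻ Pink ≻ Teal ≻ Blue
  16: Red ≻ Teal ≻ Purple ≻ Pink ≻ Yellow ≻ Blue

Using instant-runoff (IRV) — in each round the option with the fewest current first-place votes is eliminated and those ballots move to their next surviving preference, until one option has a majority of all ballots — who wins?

Round 1: Pink 0, Red 20, Purple 15, Blue 7, Yellow 16, Teal 6. Pink eliminated.
Round 2: Red 20, Purple 15, Blue 7, Yellow 16, Teal 6. Teal eliminated.
Round 3: Red 26, Purple 15, Blue 7, Yellow 16. Blue eliminated.
Round 4: Red 33, Purple 15, Yellow 16. Red has a majority (≥33).

Red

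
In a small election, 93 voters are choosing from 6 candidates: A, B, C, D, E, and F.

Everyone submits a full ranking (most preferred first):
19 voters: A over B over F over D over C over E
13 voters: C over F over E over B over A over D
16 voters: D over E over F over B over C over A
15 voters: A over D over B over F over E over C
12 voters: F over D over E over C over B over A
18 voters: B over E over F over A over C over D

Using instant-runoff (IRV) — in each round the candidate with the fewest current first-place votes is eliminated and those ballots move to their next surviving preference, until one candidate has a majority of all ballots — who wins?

Round 1: A 34, B 18, C 13, D 16, E 0, F 12. E eliminated.
Round 2: A 34, B 18, C 13, D 16, F 12. F eliminated.
Round 3: A 34, B 18, C 13, D 28. C eliminated.
Round 4: A 34, B 31, D 28. D eliminated.
Round 5: A 34, B 59. B has a majority (≥47).

B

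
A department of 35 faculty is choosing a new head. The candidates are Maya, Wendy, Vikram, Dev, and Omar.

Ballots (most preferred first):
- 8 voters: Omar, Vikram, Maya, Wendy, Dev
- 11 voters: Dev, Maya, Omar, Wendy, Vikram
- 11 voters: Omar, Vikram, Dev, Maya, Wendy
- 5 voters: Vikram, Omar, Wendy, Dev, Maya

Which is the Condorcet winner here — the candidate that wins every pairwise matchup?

Omar

Omar vs Maya: 24–11
Omar vs Wendy: 35–0
Omar vs Vikram: 30–5
Omar vs Dev: 24–11
Omar beats every other candidate.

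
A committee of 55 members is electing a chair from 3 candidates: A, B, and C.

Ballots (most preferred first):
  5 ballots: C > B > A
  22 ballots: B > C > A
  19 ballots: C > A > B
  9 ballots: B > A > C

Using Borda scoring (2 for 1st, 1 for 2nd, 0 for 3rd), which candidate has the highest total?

C

A: 5×0 + 22×0 + 19×1 + 9×1 = 28
B: 5×1 + 22×2 + 19×0 + 9×2 = 67
C: 5×2 + 22×1 + 19×2 + 9×0 = 70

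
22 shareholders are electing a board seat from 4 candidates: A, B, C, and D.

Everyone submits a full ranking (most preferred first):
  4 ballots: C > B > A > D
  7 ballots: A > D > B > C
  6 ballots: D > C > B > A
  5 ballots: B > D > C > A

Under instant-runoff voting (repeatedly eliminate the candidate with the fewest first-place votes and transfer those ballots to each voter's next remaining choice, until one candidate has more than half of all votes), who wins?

Round 1: A 7, B 5, C 4, D 6. C eliminated.
Round 2: A 7, B 9, D 6. D eliminated.
Round 3: A 7, B 15. B has a majority (≥12).

B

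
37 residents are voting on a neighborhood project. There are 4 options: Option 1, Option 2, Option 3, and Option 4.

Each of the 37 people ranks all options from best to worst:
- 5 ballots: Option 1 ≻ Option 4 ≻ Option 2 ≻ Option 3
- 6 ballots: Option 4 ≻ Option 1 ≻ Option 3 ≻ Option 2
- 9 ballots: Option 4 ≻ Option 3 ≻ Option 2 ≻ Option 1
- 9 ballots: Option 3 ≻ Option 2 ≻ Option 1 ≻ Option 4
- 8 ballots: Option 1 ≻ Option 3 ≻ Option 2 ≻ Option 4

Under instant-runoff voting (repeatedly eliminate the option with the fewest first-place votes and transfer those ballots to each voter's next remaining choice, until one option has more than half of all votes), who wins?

Round 1: Option 1 13, Option 2 0, Option 3 9, Option 4 15. Option 2 eliminated.
Round 2: Option 1 13, Option 3 9, Option 4 15. Option 3 eliminated.
Round 3: Option 1 22, Option 4 15. Option 1 has a majority (≥19).

Option 1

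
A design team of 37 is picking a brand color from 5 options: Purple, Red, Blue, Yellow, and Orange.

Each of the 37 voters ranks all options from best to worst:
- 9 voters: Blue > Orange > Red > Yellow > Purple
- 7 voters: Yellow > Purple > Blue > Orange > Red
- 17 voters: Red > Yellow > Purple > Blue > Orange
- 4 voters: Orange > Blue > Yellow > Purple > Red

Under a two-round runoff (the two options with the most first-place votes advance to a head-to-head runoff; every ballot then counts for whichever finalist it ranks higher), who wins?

Blue

Round 1 first-place votes: Purple 0, Red 17, Blue 9, Yellow 7, Orange 4. Red and Blue advance.
Runoff: Red is ranked above Blue on 17 ballots, Blue above Red on 20.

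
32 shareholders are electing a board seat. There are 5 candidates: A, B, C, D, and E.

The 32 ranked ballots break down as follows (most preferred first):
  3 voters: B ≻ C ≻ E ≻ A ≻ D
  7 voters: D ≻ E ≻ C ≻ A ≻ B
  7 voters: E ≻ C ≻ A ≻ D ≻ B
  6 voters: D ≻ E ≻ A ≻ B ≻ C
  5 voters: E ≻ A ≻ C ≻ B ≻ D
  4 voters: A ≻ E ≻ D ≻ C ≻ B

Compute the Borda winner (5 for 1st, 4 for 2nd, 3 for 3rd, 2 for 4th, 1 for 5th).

A: 3×2 + 7×2 + 7×3 + 6×3 + 5×4 + 4×5 = 99
B: 3×5 + 7×1 + 7×1 + 6×2 + 5×2 + 4×1 = 55
C: 3×4 + 7×3 + 7×4 + 6×1 + 5×3 + 4×2 = 90
D: 3×1 + 7×5 + 7×2 + 6×5 + 5×1 + 4×3 = 99
E: 3×3 + 7×4 + 7×5 + 6×4 + 5×5 + 4×4 = 137

E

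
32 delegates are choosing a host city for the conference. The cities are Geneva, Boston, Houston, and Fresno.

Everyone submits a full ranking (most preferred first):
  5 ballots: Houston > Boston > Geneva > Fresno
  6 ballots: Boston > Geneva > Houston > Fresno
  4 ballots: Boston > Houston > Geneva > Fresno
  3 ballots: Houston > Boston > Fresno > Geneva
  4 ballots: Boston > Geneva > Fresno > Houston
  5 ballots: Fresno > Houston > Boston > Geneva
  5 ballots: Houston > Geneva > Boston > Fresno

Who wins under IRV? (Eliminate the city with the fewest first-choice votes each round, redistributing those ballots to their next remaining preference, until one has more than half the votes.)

Round 1: Geneva 0, Boston 14, Houston 13, Fresno 5. Geneva eliminated.
Round 2: Boston 14, Houston 13, Fresno 5. Fresno eliminated.
Round 3: Boston 14, Houston 18. Houston has a majority (≥17).

Houston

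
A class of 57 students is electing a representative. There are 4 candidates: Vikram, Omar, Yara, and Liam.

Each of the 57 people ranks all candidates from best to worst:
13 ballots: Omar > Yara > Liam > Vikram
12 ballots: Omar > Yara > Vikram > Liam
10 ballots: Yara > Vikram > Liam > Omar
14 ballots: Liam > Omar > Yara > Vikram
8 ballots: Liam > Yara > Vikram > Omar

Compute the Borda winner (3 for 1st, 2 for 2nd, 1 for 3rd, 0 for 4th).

Vikram: 13×0 + 12×1 + 10×2 + 14×0 + 8×1 = 40
Omar: 13×3 + 12×3 + 10×0 + 14×2 + 8×0 = 103
Yara: 13×2 + 12×2 + 10×3 + 14×1 + 8×2 = 110
Liam: 13×1 + 12×0 + 10×1 + 14×3 + 8×3 = 89

Yara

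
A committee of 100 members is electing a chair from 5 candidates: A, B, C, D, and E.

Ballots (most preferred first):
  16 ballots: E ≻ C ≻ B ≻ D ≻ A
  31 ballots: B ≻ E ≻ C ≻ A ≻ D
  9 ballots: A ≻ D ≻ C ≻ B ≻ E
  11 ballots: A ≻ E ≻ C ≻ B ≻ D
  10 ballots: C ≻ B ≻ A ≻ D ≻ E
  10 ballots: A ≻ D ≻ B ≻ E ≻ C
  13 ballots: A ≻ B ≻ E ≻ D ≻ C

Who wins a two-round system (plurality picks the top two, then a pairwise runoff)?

Round 1 first-place votes: A 43, B 31, C 10, D 0, E 16. A and B advance.
Runoff: A is ranked above B on 43 ballots, B above A on 57.

B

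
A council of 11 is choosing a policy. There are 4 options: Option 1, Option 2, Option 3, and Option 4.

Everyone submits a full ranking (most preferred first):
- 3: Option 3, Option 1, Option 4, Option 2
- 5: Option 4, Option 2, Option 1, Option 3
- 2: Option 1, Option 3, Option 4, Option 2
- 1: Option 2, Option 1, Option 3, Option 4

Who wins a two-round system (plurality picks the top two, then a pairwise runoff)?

Option 3

Round 1 first-place votes: Option 1 2, Option 2 1, Option 3 3, Option 4 5. Option 4 and Option 3 advance.
Runoff: Option 4 is ranked above Option 3 on 5 ballots, Option 3 above Option 4 on 6.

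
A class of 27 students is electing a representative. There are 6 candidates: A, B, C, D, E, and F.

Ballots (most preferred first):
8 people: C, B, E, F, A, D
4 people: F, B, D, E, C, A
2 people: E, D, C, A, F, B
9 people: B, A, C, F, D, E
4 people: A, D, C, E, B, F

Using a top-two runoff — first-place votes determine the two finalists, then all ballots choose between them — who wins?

C

Round 1 first-place votes: A 4, B 9, C 8, D 0, E 2, F 4. B and C advance.
Runoff: B is ranked above C on 13 ballots, C above B on 14.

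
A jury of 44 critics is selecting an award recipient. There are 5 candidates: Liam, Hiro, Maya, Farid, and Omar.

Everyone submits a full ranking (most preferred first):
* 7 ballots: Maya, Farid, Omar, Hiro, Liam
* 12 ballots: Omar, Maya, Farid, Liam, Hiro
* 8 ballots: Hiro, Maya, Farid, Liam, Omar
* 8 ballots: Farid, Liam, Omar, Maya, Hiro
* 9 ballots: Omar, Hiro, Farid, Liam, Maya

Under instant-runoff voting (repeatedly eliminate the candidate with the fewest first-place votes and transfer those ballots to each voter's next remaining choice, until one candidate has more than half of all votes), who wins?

Round 1: Liam 0, Hiro 8, Maya 7, Farid 8, Omar 21. Liam eliminated.
Round 2: Hiro 8, Maya 7, Farid 8, Omar 21. Maya eliminated.
Round 3: Hiro 8, Farid 15, Omar 21. Hiro eliminated.
Round 4: Farid 23, Omar 21. Farid has a majority (≥23).

Farid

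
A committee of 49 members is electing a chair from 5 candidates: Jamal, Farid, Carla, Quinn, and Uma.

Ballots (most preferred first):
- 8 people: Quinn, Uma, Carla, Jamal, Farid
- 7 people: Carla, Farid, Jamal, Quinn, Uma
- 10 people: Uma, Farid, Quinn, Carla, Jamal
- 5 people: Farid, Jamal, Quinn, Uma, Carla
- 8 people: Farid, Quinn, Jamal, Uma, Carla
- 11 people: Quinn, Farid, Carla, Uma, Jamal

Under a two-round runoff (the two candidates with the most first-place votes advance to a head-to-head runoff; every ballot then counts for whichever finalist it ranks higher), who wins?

Round 1 first-place votes: Jamal 0, Farid 13, Carla 7, Quinn 19, Uma 10. Quinn and Farid advance.
Runoff: Quinn is ranked above Farid on 19 ballots, Farid above Quinn on 30.

Farid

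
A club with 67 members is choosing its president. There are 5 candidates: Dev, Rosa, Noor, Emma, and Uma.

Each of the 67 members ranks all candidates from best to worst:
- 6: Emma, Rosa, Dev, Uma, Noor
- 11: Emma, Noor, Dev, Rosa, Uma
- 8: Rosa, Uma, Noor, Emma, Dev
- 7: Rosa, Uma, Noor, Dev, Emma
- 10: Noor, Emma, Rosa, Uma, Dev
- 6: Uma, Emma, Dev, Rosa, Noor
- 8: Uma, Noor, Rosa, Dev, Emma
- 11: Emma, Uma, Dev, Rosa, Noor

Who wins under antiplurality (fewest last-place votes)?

Last-place votes: Dev 18, Rosa 0, Noor 23, Emma 15, Uma 11.

Rosa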